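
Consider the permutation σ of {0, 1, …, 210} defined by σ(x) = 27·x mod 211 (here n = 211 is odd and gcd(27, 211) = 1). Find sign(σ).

-1

Trace 109: π^k(109) = [109, 200, 125, 210, 184, 115, 151] for k=0..6.
Decompose π into cycles: lengths [70, 70, 70, 1] (4 cycles, including the fixed point 0).
211 − 4 = 207 transpositions; sign(π) = (−1)^207 = -1.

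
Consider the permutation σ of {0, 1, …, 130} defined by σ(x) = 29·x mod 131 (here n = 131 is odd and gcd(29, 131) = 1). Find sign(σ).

Trace 116: π^k(116) = [116, 89, 92, 48, 82, 20, 56] for k=0..6.
Cycle type of π: 130 + 1; total 2 cycles.
With 2 cycles on 131 points, sign = (−1)^{131−2} = -1.

-1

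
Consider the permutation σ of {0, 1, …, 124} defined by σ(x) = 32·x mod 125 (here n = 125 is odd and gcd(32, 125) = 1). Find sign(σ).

-1

Trace 18: π^k(18) = [18, 76, 57, 74, 118, 26, 82] for k=0..6.
π_32 has 12 disjoint cycles with lengths [20, 20, 20, 20, 20, 4, 4, 4, 4, 4, 4, 1] on {0,…,124}.
With 12 cycles on 125 points, sign = (−1)^{125−12} = -1.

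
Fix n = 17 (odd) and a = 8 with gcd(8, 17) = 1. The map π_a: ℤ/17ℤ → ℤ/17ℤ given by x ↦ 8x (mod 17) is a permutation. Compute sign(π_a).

+1

Start at x=8: 8 → 13 → 2 → 16 → 9 → 4 → 15 → … (one orbit).
Cycle type of π: 8×2 + 1; total 3 cycles.
3 cycles on 17: each ℓ→(−1)^(ℓ−1), product (−1)^14 = +1.
Zolotarev: (8|17) = +1, matching the cycle-count sign.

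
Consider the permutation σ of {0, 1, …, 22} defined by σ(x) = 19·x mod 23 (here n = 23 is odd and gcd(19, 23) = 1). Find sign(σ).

Orbit of 7 under x↦19x: [7, 18, 20, 12, 21, 8, 14]… (length divides ord_23(19)).
Cycle type of π: 22 + 1; total 2 cycles.
23 − 2 = 21 transpositions; sign(π) = (−1)^21 = -1.
Check: (19/23) = -1 by Zolotarev.

-1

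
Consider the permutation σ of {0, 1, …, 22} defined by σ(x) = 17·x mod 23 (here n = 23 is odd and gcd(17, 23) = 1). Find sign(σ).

Start at x=7: 7 → 4 → 22 → 6 → 10 → 9 → 15 → … (one orbit).
π_17 has 2 disjoint cycles with lengths [22, 1] on {0,…,22}.
sign(π) = (−1)^{n − #cycles} = (−1)^{23−2} = (−1)^21 = -1.
Check: (17/23) = -1 by Zolotarev.

-1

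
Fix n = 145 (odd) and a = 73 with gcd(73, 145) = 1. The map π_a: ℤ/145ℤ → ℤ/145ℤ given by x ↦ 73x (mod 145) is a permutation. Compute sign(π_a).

+1

Start at x=81: 81 → 113 → 129 → 137 → 141 → 143 → 144 → … (one orbit).
π_73 has 7 disjoint cycles with lengths [28, 28, 28, 28, 28, 4, 1] on {0,…,144}.
7 cycles on 145: each ℓ→(−1)^(ℓ−1), product (−1)^138 = +1.
Zolotarev: (73|145) = +1, matching the cycle-count sign.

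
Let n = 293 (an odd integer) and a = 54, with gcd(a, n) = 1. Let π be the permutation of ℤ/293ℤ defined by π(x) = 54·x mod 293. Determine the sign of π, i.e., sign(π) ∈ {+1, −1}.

Trace 59: π^k(59) = [59, 256, 53, 225, 137, 73, 133] for k=0..6.
π_54 has 5 disjoint cycles with lengths [73, 73, 73, 73, 1] on {0,…,292}.
293 − 5 = 288 transpositions; sign(π) = (−1)^288 = +1.

+1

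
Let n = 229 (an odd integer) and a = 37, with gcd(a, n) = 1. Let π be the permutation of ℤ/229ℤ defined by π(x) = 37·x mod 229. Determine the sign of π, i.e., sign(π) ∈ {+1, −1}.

+1

Trace 158: π^k(158) = [158, 121, 126, 82, 57, 48, 173] for k=0..6.
π_37 has 5 disjoint cycles with lengths [57, 57, 57, 57, 1] on {0,…,228}.
With 5 cycles on 229 points, sign = (−1)^{229−5} = +1.
(37|229)_J = +1 (Zolotarev's lemma cross-check).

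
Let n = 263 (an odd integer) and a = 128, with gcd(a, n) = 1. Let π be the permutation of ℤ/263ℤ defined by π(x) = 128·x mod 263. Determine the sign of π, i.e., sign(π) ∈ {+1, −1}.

+1

Start at x=48: 48 → 95 → 62 → 46 → 102 → 169 → 66 → … (one orbit).
Cycle lengths of π_128 on ℤ/263ℤ: [131, 131, 1]; 3 cycles in total.
n − c = 263 − 3 = 260; sign = (−1)^260 = +1.
(128|263)_J = +1 (Zolotarev's lemma cross-check).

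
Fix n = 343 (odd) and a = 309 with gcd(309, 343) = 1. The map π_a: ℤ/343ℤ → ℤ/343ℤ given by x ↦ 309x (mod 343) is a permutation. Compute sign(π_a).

+1

Trace 246: π^k(246) = [246, 211, 29, 43, 253, 316, 232] for k=0..6.
The orbit structure of x ↦ 309x mod 343: 19 orbits of sizes [49, 49, 49, 49, 49, 49, 7, 7, 7, 7, 7, 7, 1, 1, 1, 1, 1, 1, 1].
19 cycles on 343: each ℓ→(−1)^(ℓ−1), product (−1)^324 = +1.
(309|343)_J = +1 (Zolotarev's lemma cross-check).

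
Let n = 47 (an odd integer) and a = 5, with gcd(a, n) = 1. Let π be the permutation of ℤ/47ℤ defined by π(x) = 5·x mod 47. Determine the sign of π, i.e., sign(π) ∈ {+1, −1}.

-1

Start at x=38: 38 → 2 → 10 → 3 → 15 → 28 → 46 → … (one orbit).
Cycle lengths of π_5 on ℤ/47ℤ: [46, 1]; 2 cycles in total.
2 cycles on 47: each ℓ→(−1)^(ℓ−1), product (−1)^45 = -1.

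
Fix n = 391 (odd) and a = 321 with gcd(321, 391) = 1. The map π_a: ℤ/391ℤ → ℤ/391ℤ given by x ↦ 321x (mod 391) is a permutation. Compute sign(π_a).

-1

Orbit of 321 under x↦321x: [321, 208, 298, 254, 206, 47, 229]… (length divides ord_391(321)).
The orbit structure of x ↦ 321x mod 391: 58 orbits of sizes [8, 8, 8, 8, 8, 8, 8, 8, 8, 8, 8, 8, 8, 8, 8, 8, 8, 8, 8, 8, 8, 8, 8, 8, 8, 8, 8, 8, 8, 8, 8, 8, 8, 8, 8, 8, 8, 8, 8, 8, 8, 8, 8, 8, 8, 8, 2, 2, 2, 2, 2, 2, 2, 2, 2, 2, 2, 1].
58 cycles on 391: each ℓ→(−1)^(ℓ−1), product (−1)^333 = -1.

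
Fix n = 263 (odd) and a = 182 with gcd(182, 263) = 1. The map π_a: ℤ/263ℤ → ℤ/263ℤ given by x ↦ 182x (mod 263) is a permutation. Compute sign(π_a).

-1

Start at x=175: 175 → 27 → 180 → 148 → 110 → 32 → 38 → … (one orbit).
Cycle type of π: 262 + 1; total 2 cycles.
With 2 cycles on 263 points, sign = (−1)^{263−2} = -1.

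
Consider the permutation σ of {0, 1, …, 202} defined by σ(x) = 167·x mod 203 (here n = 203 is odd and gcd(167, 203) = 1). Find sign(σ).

Orbit of 1 under x↦167x: [1, 167, 78, 34, 197, 13, 141]… (length divides ord_203(167)).
π_167 has 18 disjoint cycles with lengths [14, 14, 14, 14, 14, 14, 14, 14, 14, 14, 14, 14, 14, 14, 2, 2, 2, 1] on {0,…,202}.
n − c = 203 − 18 = 185; sign = (−1)^185 = -1.
(167|203)_J = -1 (Zolotarev's lemma cross-check).

-1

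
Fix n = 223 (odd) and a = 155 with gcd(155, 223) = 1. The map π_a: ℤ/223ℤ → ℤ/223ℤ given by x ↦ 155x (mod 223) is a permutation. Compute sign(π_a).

Trace 91: π^k(91) = [91, 56, 206, 41, 111, 34, 141] for k=0..6.
Decompose π into cycles: lengths [74, 74, 74, 1] (4 cycles, including the fixed point 0).
4 cycles on 223: each ℓ→(−1)^(ℓ−1), product (−1)^219 = -1.
(155|223)_J = -1 (Zolotarev's lemma cross-check).

-1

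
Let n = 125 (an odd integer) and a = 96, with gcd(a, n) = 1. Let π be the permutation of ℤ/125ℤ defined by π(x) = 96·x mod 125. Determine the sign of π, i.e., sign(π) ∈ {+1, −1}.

Orbit of 56 under x↦96x: [56, 1, 96, 91, 111, 31, 101]… (length divides ord_125(96)).
Cycle type of π: 25×4 + 5×4 + 1×5; total 13 cycles.
125 − 13 = 112 transpositions; sign(π) = (−1)^112 = +1.
The Jacobi symbol (96|125) = +1 (Zolotarev) agrees.

+1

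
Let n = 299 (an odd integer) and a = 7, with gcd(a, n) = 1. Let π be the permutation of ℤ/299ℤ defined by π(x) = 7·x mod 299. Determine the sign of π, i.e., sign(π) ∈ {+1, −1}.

Start at x=220: 220 → 45 → 16 → 112 → 186 → 106 → 144 → … (one orbit).
π_7 has 5 disjoint cycles with lengths [132, 132, 22, 12, 1] on {0,…,298}.
With 5 cycles on 299 points, sign = (−1)^{299−5} = +1.
The Jacobi symbol (7|299) = +1 (Zolotarev) agrees.

+1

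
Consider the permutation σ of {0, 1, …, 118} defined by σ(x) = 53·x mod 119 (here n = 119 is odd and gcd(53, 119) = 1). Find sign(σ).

Start at x=2: 2 → 106 → 25 → 16 → 15 → 81 → 9 → … (one orbit).
Decompose π into cycles: lengths [24, 24, 24, 24, 8, 8, 3, 3, 1] (9 cycles, including the fixed point 0).
With 9 cycles on 119 points, sign = (−1)^{119−9} = +1.
Check: (53/119) = +1 by Zolotarev.

+1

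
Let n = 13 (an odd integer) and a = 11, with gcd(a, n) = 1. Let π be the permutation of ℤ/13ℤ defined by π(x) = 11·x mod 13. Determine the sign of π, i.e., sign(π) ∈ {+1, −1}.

Orbit of 12 under x↦11x: [12, 2, 9, 8, 10, 6, 1]… (length divides ord_13(11)).
2 cycles of lengths [12, 1].
n − c = 13 − 2 = 11; sign = (−1)^11 = -1.
Zolotarev: (11|13) = -1, matching the cycle-count sign.

-1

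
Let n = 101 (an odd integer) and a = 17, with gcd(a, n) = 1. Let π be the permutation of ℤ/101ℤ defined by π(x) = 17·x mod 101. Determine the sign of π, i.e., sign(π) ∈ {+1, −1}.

Orbit of 84 under x↦17x: [84, 14, 36, 6, 1, 17, 87]… (length divides ord_101(17)).
π_17 has 11 disjoint cycles with lengths [10, 10, 10, 10, 10, 10, 10, 10, 10, 10, 1] on {0,…,100}.
101 − 11 = 90 transpositions; sign(π) = (−1)^90 = +1.
Zolotarev: (17|101) = +1, matching the cycle-count sign.

+1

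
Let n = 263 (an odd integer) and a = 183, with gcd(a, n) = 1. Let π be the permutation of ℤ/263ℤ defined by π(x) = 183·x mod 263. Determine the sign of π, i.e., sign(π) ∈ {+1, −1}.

Orbit of 179 under x↦183x: [179, 145, 235, 136, 166, 133, 143]… (length divides ord_263(183)).
Decompose π into cycles: lengths [131, 131, 1] (3 cycles, including the fixed point 0).
3 cycles on 263: each ℓ→(−1)^(ℓ−1), product (−1)^260 = +1.

+1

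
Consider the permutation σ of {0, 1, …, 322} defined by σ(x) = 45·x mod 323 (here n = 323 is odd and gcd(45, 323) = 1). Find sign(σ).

-1

Orbit of 172 under x↦45x: [172, 311, 106, 248, 178, 258, 305]… (length divides ord_323(45)).
Cycle type of π: 48×6 + 16 + 3×6 + 1; total 14 cycles.
323 − 14 = 309 transpositions; sign(π) = (−1)^309 = -1.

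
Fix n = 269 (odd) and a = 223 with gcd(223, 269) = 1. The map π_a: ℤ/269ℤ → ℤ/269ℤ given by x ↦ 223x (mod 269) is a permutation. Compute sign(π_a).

Orbit of 156 under x↦223x: [156, 87, 33, 96, 157, 41, 266]… (length divides ord_269(223)).
The orbit structure of x ↦ 223x mod 269: 2 orbits of sizes [268, 1].
2 cycles on 269: each ℓ→(−1)^(ℓ−1), product (−1)^267 = -1.
The Jacobi symbol (223|269) = -1 (Zolotarev) agrees.

-1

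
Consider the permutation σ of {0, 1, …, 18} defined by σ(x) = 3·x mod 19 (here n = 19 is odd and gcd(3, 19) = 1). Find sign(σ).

Start at x=4: 4 → 12 → 17 → 13 → 1 → 3 → 9 → … (one orbit).
The orbit structure of x ↦ 3x mod 19: 2 orbits of sizes [18, 1].
Σ(ℓ_i−1) = 19−2 = 17; sign = (−1)^17 = -1.
(3|19)_J = -1 (Zolotarev's lemma cross-check).

-1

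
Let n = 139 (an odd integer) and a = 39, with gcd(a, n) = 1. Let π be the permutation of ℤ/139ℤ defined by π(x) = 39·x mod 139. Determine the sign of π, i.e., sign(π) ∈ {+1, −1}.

-1

Orbit of 95 under x↦39x: [95, 91, 74, 106, 103, 125, 10]… (length divides ord_139(39)).
4 cycles of lengths [46, 46, 46, 1].
4 cycles on 139: each ℓ→(−1)^(ℓ−1), product (−1)^135 = -1.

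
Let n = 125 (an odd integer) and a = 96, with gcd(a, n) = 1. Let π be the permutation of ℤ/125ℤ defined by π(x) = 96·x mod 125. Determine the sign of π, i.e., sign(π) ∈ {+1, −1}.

+1

Start at x=81: 81 → 26 → 121 → 116 → 11 → 56 → 1 → … (one orbit).
Cycle type of π: 25×4 + 5×4 + 1×5; total 13 cycles.
Σ(ℓ_i−1) = 125−13 = 112; sign = (−1)^112 = +1.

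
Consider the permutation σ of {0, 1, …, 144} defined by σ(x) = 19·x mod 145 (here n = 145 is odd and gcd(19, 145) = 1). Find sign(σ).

-1

Trace 79: π^k(79) = [79, 51, 99, 141, 69, 6, 114] for k=0..6.
Cycle type of π: 28×5 + 2×2 + 1; total 8 cycles.
n − c = 145 − 8 = 137; sign = (−1)^137 = -1.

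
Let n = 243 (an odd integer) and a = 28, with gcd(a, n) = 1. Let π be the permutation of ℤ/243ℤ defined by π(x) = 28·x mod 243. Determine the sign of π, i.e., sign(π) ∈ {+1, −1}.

Start at x=163: 163 → 190 → 217 → 1 → 28 → 55 → 82 → … (one orbit).
63 cycles of lengths [9, 9, 9, 9, 9, 9, 9, 9, 9, 9, 9, 9, 9, 9, 9, 9, 9, 9, 3, 3, 3, 3, 3, 3, 3, 3, 3, 3, 3, 3, 3, 3, 3, 3, 3, 3, 1, 1, 1, 1, 1, 1, 1, 1, 1, 1, 1, 1, 1, 1, 1, 1, 1, 1, 1, 1, 1, 1, 1, 1, 1, 1, 1].
With 63 cycles on 243 points, sign = (−1)^{243−63} = +1.
Check: (28/243) = +1 by Zolotarev.

+1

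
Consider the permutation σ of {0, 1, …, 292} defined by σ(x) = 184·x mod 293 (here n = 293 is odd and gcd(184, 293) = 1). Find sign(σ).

Trace 206: π^k(206) = [206, 107, 57, 233, 94, 9, 191] for k=0..6.
π_184 has 3 disjoint cycles with lengths [146, 146, 1] on {0,…,292}.
Σ(ℓ_i−1) = 293−3 = 290; sign = (−1)^290 = +1.

+1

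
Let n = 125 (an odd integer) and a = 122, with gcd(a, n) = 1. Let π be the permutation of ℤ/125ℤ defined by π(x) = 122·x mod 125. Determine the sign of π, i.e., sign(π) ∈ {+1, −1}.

Trace 21: π^k(21) = [21, 62, 64, 58, 76, 22, 59] for k=0..6.
π_122 has 4 disjoint cycles with lengths [100, 20, 4, 1] on {0,…,124}.
n − c = 125 − 4 = 121; sign = (−1)^121 = -1.

-1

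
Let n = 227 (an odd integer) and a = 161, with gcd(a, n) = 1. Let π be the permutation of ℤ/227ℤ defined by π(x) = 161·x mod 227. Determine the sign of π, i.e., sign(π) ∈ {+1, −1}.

Orbit of 62 under x↦161x: [62, 221, 169, 196, 3, 29, 129]… (length divides ord_227(161)).
π_161 has 3 disjoint cycles with lengths [113, 113, 1] on {0,…,226}.
n − c = 227 − 3 = 224; sign = (−1)^224 = +1.
(161|227)_J = +1 (Zolotarev's lemma cross-check).

+1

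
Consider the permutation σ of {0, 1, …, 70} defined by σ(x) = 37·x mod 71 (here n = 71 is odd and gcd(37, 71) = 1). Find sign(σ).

Orbit of 37 under x↦37x: [37, 20, 30, 45, 32, 48, 1]… (length divides ord_71(37)).
Cycle lengths of π_37 on ℤ/71ℤ: [7, 7, 7, 7, 7, 7, 7, 7, 7, 7, 1]; 11 cycles in total.
sign(π) = (−1)^{n − #cycles} = (−1)^{71−11} = (−1)^60 = +1.
Via Zolotarev, sign(π_{37}) = (37|71) = +1.

+1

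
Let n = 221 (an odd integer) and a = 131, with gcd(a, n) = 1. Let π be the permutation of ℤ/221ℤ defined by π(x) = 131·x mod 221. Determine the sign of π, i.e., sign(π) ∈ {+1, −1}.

Start at x=209: 209 → 196 → 40 → 157 → 14 → 66 → 27 → … (one orbit).
π_131 has 26 disjoint cycles with lengths [16, 16, 16, 16, 16, 16, 16, 16, 16, 16, 16, 16, 16, 1, 1, 1, 1, 1, 1, 1, 1, 1, 1, 1, 1, 1] on {0,…,220}.
With 26 cycles on 221 points, sign = (−1)^{221−26} = -1.
The Jacobi symbol (131|221) = -1 (Zolotarev) agrees.

-1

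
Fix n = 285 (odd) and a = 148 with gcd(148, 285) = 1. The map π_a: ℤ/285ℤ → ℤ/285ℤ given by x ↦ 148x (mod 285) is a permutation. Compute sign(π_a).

Orbit of 1 under x↦148x: [1, 148, 244, 202, 256, 268, 49]… (length divides ord_285(148)).
Cycle lengths of π_148 on ℤ/285ℤ: [36, 36, 36, 36, 36, 36, 18, 18, 18, 4, 4, 4, 1, 1, 1]; 15 cycles in total.
n − c = 285 − 15 = 270; sign = (−1)^270 = +1.
The Jacobi symbol (148|285) = +1 (Zolotarev) agrees.

+1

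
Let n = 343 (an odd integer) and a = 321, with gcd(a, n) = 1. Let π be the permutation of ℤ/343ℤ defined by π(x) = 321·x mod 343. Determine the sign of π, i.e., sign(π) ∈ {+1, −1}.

Orbit of 302 under x↦321x: [302, 216, 50, 272, 190, 279, 36]… (length divides ord_343(321)).
π_321 has 10 disjoint cycles with lengths [98, 98, 98, 14, 14, 14, 2, 2, 2, 1] on {0,…,342}.
sign(π) = (−1)^{n − #cycles} = (−1)^{343−10} = (−1)^333 = -1.

-1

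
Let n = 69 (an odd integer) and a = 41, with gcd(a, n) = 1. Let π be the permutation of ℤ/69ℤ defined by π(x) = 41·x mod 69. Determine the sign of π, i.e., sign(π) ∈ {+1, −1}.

Start at x=62: 62 → 58 → 32 → 1 → 41 → 25 → 59 → … (one orbit).
Decompose π into cycles: lengths [22, 22, 11, 11, 2, 1] (6 cycles, including the fixed point 0).
6 cycles on 69: each ℓ→(−1)^(ℓ−1), product (−1)^63 = -1.

-1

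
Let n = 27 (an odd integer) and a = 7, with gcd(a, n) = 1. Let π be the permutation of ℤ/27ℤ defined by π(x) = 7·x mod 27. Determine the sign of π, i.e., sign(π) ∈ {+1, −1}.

+1

Trace 25: π^k(25) = [25, 13, 10, 16, 4, 1, 7] for k=0..6.
Decompose π into cycles: lengths [9, 9, 3, 3, 1, 1, 1] (7 cycles, including the fixed point 0).
Σ(ℓ_i−1) = 27−7 = 20; sign = (−1)^20 = +1.
Via Zolotarev, sign(π_{7}) = (7|27) = +1.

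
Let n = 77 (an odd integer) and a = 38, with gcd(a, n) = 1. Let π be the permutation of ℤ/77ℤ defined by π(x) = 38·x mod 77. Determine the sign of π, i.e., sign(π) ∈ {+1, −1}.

-1

Orbit of 12 under x↦38x: [12, 71, 3, 37, 20, 67, 5]… (length divides ord_77(38)).
6 cycles of lengths [30, 30, 6, 5, 5, 1].
n − c = 77 − 6 = 71; sign = (−1)^71 = -1.
Via Zolotarev, sign(π_{38}) = (38|77) = -1.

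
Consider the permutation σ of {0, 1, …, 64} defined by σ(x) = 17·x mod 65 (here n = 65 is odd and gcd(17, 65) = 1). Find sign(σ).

-1

Orbit of 43 under x↦17x: [43, 16, 12, 9, 23, 1, 17]… (length divides ord_65(17)).
The orbit structure of x ↦ 17x mod 65: 8 orbits of sizes [12, 12, 12, 12, 6, 6, 4, 1].
With 8 cycles on 65 points, sign = (−1)^{65−8} = -1.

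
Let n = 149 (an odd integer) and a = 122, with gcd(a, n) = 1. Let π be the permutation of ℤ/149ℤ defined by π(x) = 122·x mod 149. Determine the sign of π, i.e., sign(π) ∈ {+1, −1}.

-1

Orbit of 18 under x↦122x: [18, 110, 10, 28, 138, 148, 27]… (length divides ord_149(122)).
Decompose π into cycles: lengths [148, 1] (2 cycles, including the fixed point 0).
2 cycles on 149: each ℓ→(−1)^(ℓ−1), product (−1)^147 = -1.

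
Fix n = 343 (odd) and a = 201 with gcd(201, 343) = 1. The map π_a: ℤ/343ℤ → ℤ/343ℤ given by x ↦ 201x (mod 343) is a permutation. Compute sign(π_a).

Start at x=284: 284 → 146 → 191 → 318 → 120 → 110 → 158 → … (one orbit).
Cycle type of π: 294 + 42 + 6 + 1; total 4 cycles.
sign(π) = (−1)^{n − #cycles} = (−1)^{343−4} = (−1)^339 = -1.

-1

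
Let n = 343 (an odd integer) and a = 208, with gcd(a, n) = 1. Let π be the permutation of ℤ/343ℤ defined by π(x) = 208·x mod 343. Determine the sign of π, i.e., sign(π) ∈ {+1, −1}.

Start at x=337: 337 → 124 → 67 → 216 → 338 → 332 → 113 → … (one orbit).
Cycle type of π: 294 + 42 + 6 + 1; total 4 cycles.
sign(π) = (−1)^{n − #cycles} = (−1)^{343−4} = (−1)^339 = -1.
Zolotarev: (208|343) = -1, matching the cycle-count sign.

-1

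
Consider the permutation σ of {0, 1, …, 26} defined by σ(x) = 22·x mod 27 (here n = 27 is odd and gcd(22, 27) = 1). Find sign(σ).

Trace 16: π^k(16) = [16, 1, 22, 25, 10, 4, 7] for k=0..6.
The orbit structure of x ↦ 22x mod 27: 7 orbits of sizes [9, 9, 3, 3, 1, 1, 1].
sign(π) = (−1)^{n − #cycles} = (−1)^{27−7} = (−1)^20 = +1.
Check: (22/27) = +1 by Zolotarev.

+1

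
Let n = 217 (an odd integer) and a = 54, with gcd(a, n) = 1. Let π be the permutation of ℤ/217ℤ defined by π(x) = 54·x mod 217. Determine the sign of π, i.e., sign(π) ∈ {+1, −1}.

Start at x=61: 61 → 39 → 153 → 16 → 213 → 1 → 54 → … (one orbit).
π_54 has 11 disjoint cycles with lengths [30, 30, 30, 30, 30, 30, 10, 10, 10, 6, 1] on {0,…,216}.
With 11 cycles on 217 points, sign = (−1)^{217−11} = +1.

+1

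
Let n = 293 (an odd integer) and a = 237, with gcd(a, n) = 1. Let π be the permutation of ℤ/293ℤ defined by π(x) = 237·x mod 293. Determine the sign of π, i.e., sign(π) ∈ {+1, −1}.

Orbit of 95 under x↦237x: [95, 247, 232, 193, 33, 203, 59]… (length divides ord_293(237)).
Cycle lengths of π_237 on ℤ/293ℤ: [146, 146, 1]; 3 cycles in total.
sign(π) = (−1)^{n − #cycles} = (−1)^{293−3} = (−1)^290 = +1.
Check: (237/293) = +1 by Zolotarev.

+1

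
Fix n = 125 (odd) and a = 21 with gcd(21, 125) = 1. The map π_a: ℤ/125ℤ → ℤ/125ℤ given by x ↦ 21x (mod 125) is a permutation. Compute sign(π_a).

Trace 96: π^k(96) = [96, 16, 86, 56, 51, 71, 116] for k=0..6.
Decompose π into cycles: lengths [25, 25, 25, 25, 5, 5, 5, 5, 1, 1, 1, 1, 1] (13 cycles, including the fixed point 0).
13 cycles on 125: each ℓ→(−1)^(ℓ−1), product (−1)^112 = +1.
The Jacobi symbol (21|125) = +1 (Zolotarev) agrees.

+1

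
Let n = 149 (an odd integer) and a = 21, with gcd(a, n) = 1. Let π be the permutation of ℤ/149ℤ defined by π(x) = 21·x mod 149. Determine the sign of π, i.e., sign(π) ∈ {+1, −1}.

Start at x=111: 111 → 96 → 79 → 20 → 122 → 29 → 13 → … (one orbit).
Cycle type of π: 148 + 1; total 2 cycles.
149 − 2 = 147 transpositions; sign(π) = (−1)^147 = -1.
Zolotarev: (21|149) = -1, matching the cycle-count sign.

-1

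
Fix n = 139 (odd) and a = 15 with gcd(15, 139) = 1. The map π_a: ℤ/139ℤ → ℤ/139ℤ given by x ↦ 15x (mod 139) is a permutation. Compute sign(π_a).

Trace 60: π^k(60) = [60, 66, 17, 116, 72, 107, 76] for k=0..6.
π_15 has 2 disjoint cycles with lengths [138, 1] on {0,…,138}.
139 − 2 = 137 transpositions; sign(π) = (−1)^137 = -1.
Check: (15/139) = -1 by Zolotarev.

-1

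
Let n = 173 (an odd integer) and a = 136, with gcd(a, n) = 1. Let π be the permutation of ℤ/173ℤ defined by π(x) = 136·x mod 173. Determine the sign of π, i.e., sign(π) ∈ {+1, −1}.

Orbit of 169 under x↦136x: [169, 148, 60, 29, 138, 84, 6]… (length divides ord_173(136)).
5 cycles of lengths [43, 43, 43, 43, 1].
Σ(ℓ_i−1) = 173−5 = 168; sign = (−1)^168 = +1.
The Jacobi symbol (136|173) = +1 (Zolotarev) agrees.

+1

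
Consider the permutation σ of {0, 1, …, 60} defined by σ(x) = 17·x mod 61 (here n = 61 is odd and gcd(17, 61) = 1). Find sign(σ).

-1

Orbit of 49 under x↦17x: [49, 40, 9, 31, 39, 53, 47]… (length divides ord_61(17)).
Decompose π into cycles: lengths [60, 1] (2 cycles, including the fixed point 0).
n − c = 61 − 2 = 59; sign = (−1)^59 = -1.
Via Zolotarev, sign(π_{17}) = (17|61) = -1.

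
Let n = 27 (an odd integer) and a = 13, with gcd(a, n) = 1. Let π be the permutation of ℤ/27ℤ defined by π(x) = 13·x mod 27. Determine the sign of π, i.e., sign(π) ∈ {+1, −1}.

+1

Start at x=7: 7 → 10 → 22 → 16 → 19 → 4 → 25 → … (one orbit).
7 cycles of lengths [9, 9, 3, 3, 1, 1, 1].
sign(π) = (−1)^{n − #cycles} = (−1)^{27−7} = (−1)^20 = +1.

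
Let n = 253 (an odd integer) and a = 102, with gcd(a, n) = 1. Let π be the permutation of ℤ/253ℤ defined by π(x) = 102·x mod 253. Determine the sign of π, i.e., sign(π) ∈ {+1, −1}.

-1

Orbit of 113 under x↦102x: [113, 141, 214, 70, 56, 146, 218]… (length divides ord_253(102)).
The orbit structure of x ↦ 102x mod 253: 6 orbits of sizes [110, 110, 22, 5, 5, 1].
6 cycles on 253: each ℓ→(−1)^(ℓ−1), product (−1)^247 = -1.
(102|253)_J = -1 (Zolotarev's lemma cross-check).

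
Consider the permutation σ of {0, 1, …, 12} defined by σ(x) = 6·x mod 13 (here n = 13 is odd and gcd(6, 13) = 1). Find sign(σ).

Orbit of 10 under x↦6x: [10, 8, 9, 2, 12, 7, 3]… (length divides ord_13(6)).
Decompose π into cycles: lengths [12, 1] (2 cycles, including the fixed point 0).
2 cycles on 13: each ℓ→(−1)^(ℓ−1), product (−1)^11 = -1.
Zolotarev: (6|13) = -1, matching the cycle-count sign.

-1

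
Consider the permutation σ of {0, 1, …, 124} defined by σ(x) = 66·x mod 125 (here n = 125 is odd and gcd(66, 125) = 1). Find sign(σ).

Trace 121: π^k(121) = [121, 111, 76, 16, 56, 71, 61] for k=0..6.
The orbit structure of x ↦ 66x mod 125: 13 orbits of sizes [25, 25, 25, 25, 5, 5, 5, 5, 1, 1, 1, 1, 1].
n − c = 125 − 13 = 112; sign = (−1)^112 = +1.

+1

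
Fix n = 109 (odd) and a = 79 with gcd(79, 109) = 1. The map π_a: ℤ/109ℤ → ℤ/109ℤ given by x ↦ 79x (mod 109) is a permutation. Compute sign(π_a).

Orbit of 83 under x↦79x: [83, 17, 35, 40, 108, 30, 81]… (length divides ord_109(79)).
π_79 has 2 disjoint cycles with lengths [108, 1] on {0,…,108}.
sign(π) = (−1)^{n − #cycles} = (−1)^{109−2} = (−1)^107 = -1.
Check: (79/109) = -1 by Zolotarev.

-1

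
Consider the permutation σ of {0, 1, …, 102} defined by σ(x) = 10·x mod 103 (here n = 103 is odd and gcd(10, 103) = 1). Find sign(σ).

Start at x=34: 34 → 31 → 1 → 10 → 100 → 73 → 9 → … (one orbit).
π_10 has 4 disjoint cycles with lengths [34, 34, 34, 1] on {0,…,102}.
With 4 cycles on 103 points, sign = (−1)^{103−4} = -1.
Zolotarev: (10|103) = -1, matching the cycle-count sign.

-1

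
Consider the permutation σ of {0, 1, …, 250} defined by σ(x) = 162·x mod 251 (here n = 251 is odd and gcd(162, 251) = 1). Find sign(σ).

-1

Orbit of 54 under x↦162x: [54, 214, 30, 91, 184, 190, 158]… (length divides ord_251(162)).
Cycle type of π: 250 + 1; total 2 cycles.
Σ(ℓ_i−1) = 251−2 = 249; sign = (−1)^249 = -1.
Via Zolotarev, sign(π_{162}) = (162|251) = -1.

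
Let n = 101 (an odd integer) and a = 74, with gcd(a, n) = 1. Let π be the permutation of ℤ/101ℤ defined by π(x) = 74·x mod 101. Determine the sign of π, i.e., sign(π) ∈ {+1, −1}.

-1

Start at x=38: 38 → 85 → 28 → 52 → 10 → 33 → 18 → … (one orbit).
Decompose π into cycles: lengths [100, 1] (2 cycles, including the fixed point 0).
2 cycles on 101: each ℓ→(−1)^(ℓ−1), product (−1)^99 = -1.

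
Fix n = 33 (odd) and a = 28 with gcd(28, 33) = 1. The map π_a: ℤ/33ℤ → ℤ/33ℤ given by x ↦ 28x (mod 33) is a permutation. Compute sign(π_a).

-1

Start at x=31: 31 → 10 → 16 → 19 → 4 → 13 → 1 → … (one orbit).
6 cycles of lengths [10, 10, 10, 1, 1, 1].
With 6 cycles on 33 points, sign = (−1)^{33−6} = -1.
The Jacobi symbol (28|33) = -1 (Zolotarev) agrees.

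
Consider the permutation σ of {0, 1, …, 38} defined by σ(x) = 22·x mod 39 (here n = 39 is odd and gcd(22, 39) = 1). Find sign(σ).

+1

Orbit of 22 under x↦22x: [22, 16, 1]… (length divides ord_39(22)).
Cycle lengths of π_22 on ℤ/39ℤ: [3, 3, 3, 3, 3, 3, 3, 3, 3, 3, 3, 3, 1, 1, 1]; 15 cycles in total.
n − c = 39 − 15 = 24; sign = (−1)^24 = +1.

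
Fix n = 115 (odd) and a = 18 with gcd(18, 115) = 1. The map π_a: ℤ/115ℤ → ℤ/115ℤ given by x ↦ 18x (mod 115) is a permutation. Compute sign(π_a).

Start at x=48: 48 → 59 → 27 → 26 → 8 → 29 → 62 → … (one orbit).
The orbit structure of x ↦ 18x mod 115: 6 orbits of sizes [44, 44, 11, 11, 4, 1].
sign(π) = (−1)^{n − #cycles} = (−1)^{115−6} = (−1)^109 = -1.
Via Zolotarev, sign(π_{18}) = (18|115) = -1.

-1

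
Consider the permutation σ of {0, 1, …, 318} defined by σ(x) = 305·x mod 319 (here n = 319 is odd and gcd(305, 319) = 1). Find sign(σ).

+1

Trace 25: π^k(25) = [25, 288, 115, 304, 210, 250, 9] for k=0..6.
5 cycles of lengths [140, 140, 28, 10, 1].
With 5 cycles on 319 points, sign = (−1)^{319−5} = +1.
Via Zolotarev, sign(π_{305}) = (305|319) = +1.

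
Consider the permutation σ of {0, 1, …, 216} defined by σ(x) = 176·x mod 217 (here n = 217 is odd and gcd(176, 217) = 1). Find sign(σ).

Orbit of 15 under x↦176x: [15, 36, 43, 190, 22, 183, 92]… (length divides ord_217(176)).
The orbit structure of x ↦ 176x mod 217: 14 orbits of sizes [30, 30, 30, 30, 30, 30, 30, 1, 1, 1, 1, 1, 1, 1].
Σ(ℓ_i−1) = 217−14 = 203; sign = (−1)^203 = -1.

-1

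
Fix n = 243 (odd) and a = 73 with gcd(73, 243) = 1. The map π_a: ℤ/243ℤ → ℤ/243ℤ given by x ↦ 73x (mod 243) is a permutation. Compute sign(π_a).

Orbit of 91 under x↦73x: [91, 82, 154, 64, 55, 127, 37]… (length divides ord_243(73)).
Cycle type of π: 27×6 + 9×6 + 3×6 + 1×9; total 27 cycles.
sign(π) = (−1)^{n − #cycles} = (−1)^{243−27} = (−1)^216 = +1.

+1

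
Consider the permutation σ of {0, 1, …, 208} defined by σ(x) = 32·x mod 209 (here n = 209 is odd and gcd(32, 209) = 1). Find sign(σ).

Start at x=21: 21 → 45 → 186 → 100 → 65 → 199 → 98 → … (one orbit).
The orbit structure of x ↦ 32x mod 209: 17 orbits of sizes [18, 18, 18, 18, 18, 18, 18, 18, 18, 18, 18, 2, 2, 2, 2, 2, 1].
With 17 cycles on 209 points, sign = (−1)^{209−17} = +1.

+1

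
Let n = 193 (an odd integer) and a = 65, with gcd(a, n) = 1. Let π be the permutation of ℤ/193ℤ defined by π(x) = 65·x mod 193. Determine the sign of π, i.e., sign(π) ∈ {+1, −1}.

+1

Start at x=145: 145 → 161 → 43 → 93 → 62 → 170 → 49 → … (one orbit).
Decompose π into cycles: lengths [96, 96, 1] (3 cycles, including the fixed point 0).
With 3 cycles on 193 points, sign = (−1)^{193−3} = +1.
Zolotarev: (65|193) = +1, matching the cycle-count sign.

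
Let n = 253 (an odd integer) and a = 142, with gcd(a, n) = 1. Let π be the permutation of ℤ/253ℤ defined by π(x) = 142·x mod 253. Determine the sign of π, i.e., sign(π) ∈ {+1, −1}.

Orbit of 186 under x↦142x: [186, 100, 32, 243, 98, 1, 142]… (length divides ord_253(142)).
18 cycles of lengths [22, 22, 22, 22, 22, 22, 22, 22, 22, 22, 11, 11, 2, 2, 2, 2, 2, 1].
253 − 18 = 235 transpositions; sign(π) = (−1)^235 = -1.

-1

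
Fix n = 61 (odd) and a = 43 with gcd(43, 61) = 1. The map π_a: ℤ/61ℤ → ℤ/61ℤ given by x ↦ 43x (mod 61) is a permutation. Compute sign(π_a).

Start at x=10: 10 → 3 → 7 → 57 → 11 → 46 → 26 → … (one orbit).
π_43 has 2 disjoint cycles with lengths [60, 1] on {0,…,60}.
61 − 2 = 59 transpositions; sign(π) = (−1)^59 = -1.
The Jacobi symbol (43|61) = -1 (Zolotarev) agrees.

-1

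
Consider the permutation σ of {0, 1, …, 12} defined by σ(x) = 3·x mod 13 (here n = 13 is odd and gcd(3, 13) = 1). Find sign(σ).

+1

Start at x=1: 1 → 3 → 9 → 1 (one orbit).
Cycle lengths of π_3 on ℤ/13ℤ: [3, 3, 3, 3, 1]; 5 cycles in total.
13 − 5 = 8 transpositions; sign(π) = (−1)^8 = +1.
Zolotarev: (3|13) = +1, matching the cycle-count sign.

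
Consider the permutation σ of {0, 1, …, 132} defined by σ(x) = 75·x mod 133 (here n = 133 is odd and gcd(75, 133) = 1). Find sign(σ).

+1

Trace 94: π^k(94) = [94, 1, 75, 39, 132, 58] for k=0..5.
Cycle lengths of π_75 on ℤ/133ℤ: [6, 6, 6, 6, 6, 6, 6, 6, 6, 6, 6, 6, 6, 6, 6, 6, 6, 6, 6, 2, 2, 2, 2, 2, 2, 2, 2, 2, 1]; 29 cycles in total.
29 cycles on 133: each ℓ→(−1)^(ℓ−1), product (−1)^104 = +1.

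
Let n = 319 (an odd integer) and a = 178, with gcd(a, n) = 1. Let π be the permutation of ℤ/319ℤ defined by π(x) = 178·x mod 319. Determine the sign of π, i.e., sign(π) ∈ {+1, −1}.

Trace 45: π^k(45) = [45, 35, 169, 96, 181, 318, 141] for k=0..6.
8 cycles of lengths [70, 70, 70, 70, 14, 14, 10, 1].
319 − 8 = 311 transpositions; sign(π) = (−1)^311 = -1.

-1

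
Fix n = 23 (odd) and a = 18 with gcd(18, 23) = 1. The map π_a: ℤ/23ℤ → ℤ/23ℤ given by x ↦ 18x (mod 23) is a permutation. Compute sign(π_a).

Trace 3: π^k(3) = [3, 8, 6, 16, 12, 9, 1] for k=0..6.
Decompose π into cycles: lengths [11, 11, 1] (3 cycles, including the fixed point 0).
3 cycles on 23: each ℓ→(−1)^(ℓ−1), product (−1)^20 = +1.

+1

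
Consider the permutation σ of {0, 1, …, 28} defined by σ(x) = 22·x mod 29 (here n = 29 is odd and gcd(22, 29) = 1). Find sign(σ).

+1

Start at x=4: 4 → 1 → 22 → 20 → 5 → 23 → 13 → … (one orbit).
Cycle lengths of π_22 on ℤ/29ℤ: [14, 14, 1]; 3 cycles in total.
sign(π) = (−1)^{n − #cycles} = (−1)^{29−3} = (−1)^26 = +1.
Via Zolotarev, sign(π_{22}) = (22|29) = +1.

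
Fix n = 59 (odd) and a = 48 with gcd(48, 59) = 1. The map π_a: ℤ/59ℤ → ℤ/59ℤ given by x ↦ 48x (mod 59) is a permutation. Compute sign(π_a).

+1

Trace 3: π^k(3) = [3, 26, 9, 19, 27, 57, 22] for k=0..6.
Cycle lengths of π_48 on ℤ/59ℤ: [29, 29, 1]; 3 cycles in total.
With 3 cycles on 59 points, sign = (−1)^{59−3} = +1.
Via Zolotarev, sign(π_{48}) = (48|59) = +1.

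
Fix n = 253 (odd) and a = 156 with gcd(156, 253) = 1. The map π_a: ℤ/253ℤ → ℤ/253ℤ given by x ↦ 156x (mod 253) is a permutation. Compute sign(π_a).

-1

Start at x=219: 219 → 9 → 139 → 179 → 94 → 243 → 211 → … (one orbit).
Decompose π into cycles: lengths [110, 110, 11, 11, 10, 1] (6 cycles, including the fixed point 0).
253 − 6 = 247 transpositions; sign(π) = (−1)^247 = -1.
(156|253)_J = -1 (Zolotarev's lemma cross-check).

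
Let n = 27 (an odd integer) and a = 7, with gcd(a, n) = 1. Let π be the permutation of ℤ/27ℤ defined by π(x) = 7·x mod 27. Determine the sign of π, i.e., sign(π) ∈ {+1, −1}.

Trace 16: π^k(16) = [16, 4, 1, 7, 22, 19, 25] for k=0..6.
The orbit structure of x ↦ 7x mod 27: 7 orbits of sizes [9, 9, 3, 3, 1, 1, 1].
sign(π) = (−1)^{n − #cycles} = (−1)^{27−7} = (−1)^20 = +1.

+1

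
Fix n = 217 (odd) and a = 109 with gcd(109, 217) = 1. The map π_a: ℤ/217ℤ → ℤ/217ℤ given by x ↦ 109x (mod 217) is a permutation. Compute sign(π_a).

Start at x=156: 156 → 78 → 39 → 128 → 64 → 32 → 16 → … (one orbit).
π_109 has 21 disjoint cycles with lengths [15, 15, 15, 15, 15, 15, 15, 15, 15, 15, 15, 15, 5, 5, 5, 5, 5, 5, 3, 3, 1] on {0,…,216}.
21 cycles on 217: each ℓ→(−1)^(ℓ−1), product (−1)^196 = +1.

+1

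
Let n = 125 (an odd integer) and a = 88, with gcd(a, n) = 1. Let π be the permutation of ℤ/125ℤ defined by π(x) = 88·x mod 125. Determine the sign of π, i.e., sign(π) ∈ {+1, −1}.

Trace 83: π^k(83) = [83, 54, 2, 51, 113, 69, 72] for k=0..6.
Cycle type of π: 100 + 20 + 4 + 1; total 4 cycles.
Σ(ℓ_i−1) = 125−4 = 121; sign = (−1)^121 = -1.
(88|125)_J = -1 (Zolotarev's lemma cross-check).

-1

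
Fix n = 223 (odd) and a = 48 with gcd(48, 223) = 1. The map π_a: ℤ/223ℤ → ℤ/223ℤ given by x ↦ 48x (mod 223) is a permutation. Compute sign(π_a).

-1

Trace 168: π^k(168) = [168, 36, 167, 211, 93, 4, 192] for k=0..6.
Cycle type of π: 222 + 1; total 2 cycles.
223 − 2 = 221 transpositions; sign(π) = (−1)^221 = -1.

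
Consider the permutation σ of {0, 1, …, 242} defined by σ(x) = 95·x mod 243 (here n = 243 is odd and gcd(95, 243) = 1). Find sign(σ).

Start at x=227: 227 → 181 → 185 → 79 → 215 → 13 → 20 → … (one orbit).
π_95 has 6 disjoint cycles with lengths [162, 54, 18, 6, 2, 1] on {0,…,242}.
6 cycles on 243: each ℓ→(−1)^(ℓ−1), product (−1)^237 = -1.
Via Zolotarev, sign(π_{95}) = (95|243) = -1.

-1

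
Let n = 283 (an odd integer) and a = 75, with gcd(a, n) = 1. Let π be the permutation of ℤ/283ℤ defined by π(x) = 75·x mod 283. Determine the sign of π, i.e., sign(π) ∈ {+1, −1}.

-1

Start at x=281: 281 → 133 → 70 → 156 → 97 → 200 → 1 → … (one orbit).
Cycle type of π: 282 + 1; total 2 cycles.
With 2 cycles on 283 points, sign = (−1)^{283−2} = -1.
(75|283)_J = -1 (Zolotarev's lemma cross-check).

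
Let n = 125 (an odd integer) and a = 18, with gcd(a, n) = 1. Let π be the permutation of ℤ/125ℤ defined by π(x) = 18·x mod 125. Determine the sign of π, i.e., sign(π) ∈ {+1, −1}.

Trace 43: π^k(43) = [43, 24, 57, 26, 93, 49, 7] for k=0..6.
Decompose π into cycles: lengths [20, 20, 20, 20, 20, 4, 4, 4, 4, 4, 4, 1] (12 cycles, including the fixed point 0).
Σ(ℓ_i−1) = 125−12 = 113; sign = (−1)^113 = -1.

-1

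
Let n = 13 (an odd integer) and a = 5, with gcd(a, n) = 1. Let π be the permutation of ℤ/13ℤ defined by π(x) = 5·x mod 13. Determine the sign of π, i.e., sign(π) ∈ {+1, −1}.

-1

Orbit of 1 under x↦5x: [1, 5, 12, 8]… (length divides ord_13(5)).
The orbit structure of x ↦ 5x mod 13: 4 orbits of sizes [4, 4, 4, 1].
4 cycles on 13: each ℓ→(−1)^(ℓ−1), product (−1)^9 = -1.
Via Zolotarev, sign(π_{5}) = (5|13) = -1.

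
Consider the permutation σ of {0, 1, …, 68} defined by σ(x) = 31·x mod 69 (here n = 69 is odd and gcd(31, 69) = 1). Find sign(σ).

Orbit of 16 under x↦31x: [16, 13, 58, 4, 55, 49, 1]… (length divides ord_69(31)).
Decompose π into cycles: lengths [11, 11, 11, 11, 11, 11, 1, 1, 1] (9 cycles, including the fixed point 0).
sign(π) = (−1)^{n − #cycles} = (−1)^{69−9} = (−1)^60 = +1.

+1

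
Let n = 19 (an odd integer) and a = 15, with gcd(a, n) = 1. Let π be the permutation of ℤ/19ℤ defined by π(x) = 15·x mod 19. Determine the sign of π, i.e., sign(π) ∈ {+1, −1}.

Start at x=10: 10 → 17 → 8 → 6 → 14 → 1 → 15 → … (one orbit).
Cycle type of π: 18 + 1; total 2 cycles.
Σ(ℓ_i−1) = 19−2 = 17; sign = (−1)^17 = -1.
(15|19)_J = -1 (Zolotarev's lemma cross-check).

-1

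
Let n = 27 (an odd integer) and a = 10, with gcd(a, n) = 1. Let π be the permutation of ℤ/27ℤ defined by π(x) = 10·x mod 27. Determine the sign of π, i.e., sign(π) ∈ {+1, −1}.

+1

Orbit of 10 under x↦10x: [10, 19, 1]… (length divides ord_27(10)).
Cycle lengths of π_10 on ℤ/27ℤ: [3, 3, 3, 3, 3, 3, 1, 1, 1, 1, 1, 1, 1, 1, 1]; 15 cycles in total.
27 − 15 = 12 transpositions; sign(π) = (−1)^12 = +1.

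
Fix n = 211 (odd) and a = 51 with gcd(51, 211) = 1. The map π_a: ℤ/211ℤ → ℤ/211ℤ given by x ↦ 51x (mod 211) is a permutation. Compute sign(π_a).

+1

Start at x=59: 59 → 55 → 62 → 208 → 58 → 4 → 204 → … (one orbit).
Cycle lengths of π_51 on ℤ/211ℤ: [105, 105, 1]; 3 cycles in total.
n − c = 211 − 3 = 208; sign = (−1)^208 = +1.
Via Zolotarev, sign(π_{51}) = (51|211) = +1.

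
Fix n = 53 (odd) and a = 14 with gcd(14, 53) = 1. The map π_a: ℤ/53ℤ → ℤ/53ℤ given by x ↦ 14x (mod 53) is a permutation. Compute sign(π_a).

Trace 19: π^k(19) = [19, 1, 14, 37, 41, 44, 33] for k=0..6.
π_14 has 2 disjoint cycles with lengths [52, 1] on {0,…,52}.
n − c = 53 − 2 = 51; sign = (−1)^51 = -1.
(14|53)_J = -1 (Zolotarev's lemma cross-check).

-1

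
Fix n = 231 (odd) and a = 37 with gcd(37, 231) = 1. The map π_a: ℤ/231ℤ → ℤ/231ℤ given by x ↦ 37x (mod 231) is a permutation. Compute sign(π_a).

Trace 130: π^k(130) = [130, 190, 100, 4, 148, 163, 25] for k=0..6.
π_37 has 27 disjoint cycles with lengths [15, 15, 15, 15, 15, 15, 15, 15, 15, 15, 15, 15, 5, 5, 5, 5, 5, 5, 3, 3, 3, 3, 3, 3, 1, 1, 1] on {0,…,230}.
Σ(ℓ_i−1) = 231−27 = 204; sign = (−1)^204 = +1.
Check: (37/231) = +1 by Zolotarev.

+1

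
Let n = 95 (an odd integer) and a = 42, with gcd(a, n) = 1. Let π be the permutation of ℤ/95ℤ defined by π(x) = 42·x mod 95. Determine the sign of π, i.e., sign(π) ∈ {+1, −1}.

-1

Trace 24: π^k(24) = [24, 58, 61, 92, 64, 28, 36] for k=0..6.
Cycle type of π: 36×2 + 9×2 + 4 + 1; total 6 cycles.
6 cycles on 95: each ℓ→(−1)^(ℓ−1), product (−1)^89 = -1.
(42|95)_J = -1 (Zolotarev's lemma cross-check).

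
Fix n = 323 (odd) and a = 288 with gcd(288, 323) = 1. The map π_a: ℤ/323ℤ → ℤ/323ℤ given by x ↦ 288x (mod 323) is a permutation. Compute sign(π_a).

Orbit of 288 under x↦288x: [288, 256, 84, 290, 186, 273, 135]… (length divides ord_323(288)).
π_288 has 26 disjoint cycles with lengths [18, 18, 18, 18, 18, 18, 18, 18, 18, 18, 18, 18, 18, 18, 18, 18, 18, 2, 2, 2, 2, 2, 2, 2, 2, 1] on {0,…,322}.
Σ(ℓ_i−1) = 323−26 = 297; sign = (−1)^297 = -1.
Via Zolotarev, sign(π_{288}) = (288|323) = -1.

-1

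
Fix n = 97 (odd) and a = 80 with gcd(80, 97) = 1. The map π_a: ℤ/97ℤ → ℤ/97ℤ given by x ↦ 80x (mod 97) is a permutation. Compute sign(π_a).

Orbit of 85 under x↦80x: [85, 10, 24, 77, 49, 40, 96]… (length divides ord_97(80)).
π_80 has 2 disjoint cycles with lengths [96, 1] on {0,…,96}.
97 − 2 = 95 transpositions; sign(π) = (−1)^95 = -1.
Zolotarev: (80|97) = -1, matching the cycle-count sign.

-1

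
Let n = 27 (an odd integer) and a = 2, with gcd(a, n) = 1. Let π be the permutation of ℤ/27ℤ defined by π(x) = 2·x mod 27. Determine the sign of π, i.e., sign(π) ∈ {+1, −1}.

-1

Start at x=22: 22 → 17 → 7 → 14 → 1 → 2 → 4 → … (one orbit).
Cycle lengths of π_2 on ℤ/27ℤ: [18, 6, 2, 1]; 4 cycles in total.
With 4 cycles on 27 points, sign = (−1)^{27−4} = -1.
The Jacobi symbol (2|27) = -1 (Zolotarev) agrees.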